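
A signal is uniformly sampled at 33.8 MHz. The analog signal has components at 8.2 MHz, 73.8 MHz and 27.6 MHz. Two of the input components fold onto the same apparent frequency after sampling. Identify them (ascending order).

fs/2 = 16.9 MHz.
8.2 MHz ≤ fs/2 = 16.9 MHz, passes unchanged.
73.8 MHz mod fs = 6.2 MHz.
6.2 MHz ≤ fs/2 = 16.9 MHz, appears at 6.2 MHz.
27.6 MHz > fs/2 = 16.9 MHz, folds to fs − 27.6 MHz = 6.2 MHz.
27.6 MHz and 73.8 MHz both map to 6.2 MHz.

27.6 MHz, 73.8 MHz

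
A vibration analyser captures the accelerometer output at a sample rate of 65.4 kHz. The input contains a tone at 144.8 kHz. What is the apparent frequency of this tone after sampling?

14 kHz

144.8 kHz mod fs = 14 kHz.
14 kHz ≤ fs/2 = 32.7 kHz, appears at 14 kHz.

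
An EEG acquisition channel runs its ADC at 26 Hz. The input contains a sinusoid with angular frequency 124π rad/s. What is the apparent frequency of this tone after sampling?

ω = 124π rad/s → f = ω/(2π) = 62 Hz.
62 Hz mod fs = 10 Hz.
10 Hz ≤ fs/2 = 13 Hz, appears at 10 Hz.

10 Hz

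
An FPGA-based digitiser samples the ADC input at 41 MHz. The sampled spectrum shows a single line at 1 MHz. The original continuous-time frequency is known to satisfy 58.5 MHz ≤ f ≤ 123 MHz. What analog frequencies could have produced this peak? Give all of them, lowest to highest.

Frequencies that alias to 1 MHz are k·fs ± 1 MHz for integer k ≥ 0.
k=0: 1 MHz.
k=1: 40 MHz, 42 MHz.
k=2: 81 MHz, 83 MHz.
k=3: 122 MHz, 124 MHz.
k=4: 163 MHz, 165 MHz.
Within [58.5 MHz, 123 MHz]: 81 MHz, 83 MHz, 122 MHz.

81 MHz, 83 MHz, 122 MHz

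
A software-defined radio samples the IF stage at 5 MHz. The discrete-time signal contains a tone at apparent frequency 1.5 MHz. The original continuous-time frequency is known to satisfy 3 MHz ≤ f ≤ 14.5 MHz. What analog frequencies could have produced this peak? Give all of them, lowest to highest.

Frequencies that alias to 1.5 MHz are k·fs ± 1.5 MHz for integer k ≥ 0.
k=0: 1.5 MHz.
k=1: 3.5 MHz, 6.5 MHz.
k=2: 8.5 MHz, 11.5 MHz.
k=3: 13.5 MHz, 16.5 MHz.
k=4: 18.5 MHz, 21.5 MHz.
Within [3 MHz, 14.5 MHz]: 3.5 MHz, 6.5 MHz, 8.5 MHz, 11.5 MHz, 13.5 MHz.

3.5 MHz, 6.5 MHz, 8.5 MHz, 11.5 MHz, 13.5 MHz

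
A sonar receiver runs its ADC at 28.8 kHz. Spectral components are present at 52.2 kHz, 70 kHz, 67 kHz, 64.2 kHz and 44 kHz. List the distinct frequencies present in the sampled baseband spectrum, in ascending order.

fs/2 = 14.4 kHz.
52.2 kHz mod fs = 23.4 kHz.
23.4 kHz > fs/2 = 14.4 kHz, folds to fs − 23.4 kHz = 5.4 kHz.
70 kHz mod fs = 12.4 kHz.
12.4 kHz ≤ fs/2 = 14.4 kHz, appears at 12.4 kHz.
67 kHz mod fs = 9.4 kHz.
9.4 kHz ≤ fs/2 = 14.4 kHz, appears at 9.4 kHz.
64.2 kHz mod fs = 6.6 kHz.
6.6 kHz ≤ fs/2 = 14.4 kHz, appears at 6.6 kHz.
44 kHz mod fs = 15.2 kHz.
15.2 kHz > fs/2 = 14.4 kHz, folds to fs − 15.2 kHz = 13.6 kHz.
Distinct values: {5.4 kHz, 6.6 kHz, 9.4 kHz, 12.4 kHz, 13.6 kHz}.

5.4 kHz, 6.6 kHz, 9.4 kHz, 12.4 kHz, 13.6 kHz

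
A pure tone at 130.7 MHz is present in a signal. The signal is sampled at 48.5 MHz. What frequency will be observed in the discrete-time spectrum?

14.8 MHz

130.7 MHz mod fs = 33.7 MHz.
33.7 MHz > fs/2 = 24.25 MHz, folds to fs − 33.7 MHz = 14.8 MHz.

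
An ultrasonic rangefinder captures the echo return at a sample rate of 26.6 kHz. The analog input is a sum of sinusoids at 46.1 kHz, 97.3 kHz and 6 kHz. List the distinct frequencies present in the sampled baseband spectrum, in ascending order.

6 kHz, 7.1 kHz, 9.1 kHz

fs/2 = 13.3 kHz.
46.1 kHz mod fs = 19.5 kHz.
19.5 kHz > fs/2 = 13.3 kHz, folds to fs − 19.5 kHz = 7.1 kHz.
97.3 kHz mod fs = 17.5 kHz.
17.5 kHz > fs/2 = 13.3 kHz, folds to fs − 17.5 kHz = 9.1 kHz.
6 kHz ≤ fs/2 = 13.3 kHz, passes unchanged.
Distinct values: {6 kHz, 7.1 kHz, 9.1 kHz}.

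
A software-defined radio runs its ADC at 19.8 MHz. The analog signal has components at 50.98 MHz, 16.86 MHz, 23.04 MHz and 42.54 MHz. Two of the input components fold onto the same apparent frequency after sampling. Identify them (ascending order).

fs/2 = 9.9 MHz.
50.98 MHz mod fs = 11.38 MHz.
11.38 MHz > fs/2 = 9.9 MHz, folds to fs − 11.38 MHz = 8.42 MHz.
16.86 MHz > fs/2 = 9.9 MHz, folds to fs − 16.86 MHz = 2.94 MHz.
23.04 MHz mod fs = 3.24 MHz.
3.24 MHz ≤ fs/2 = 9.9 MHz, appears at 3.24 MHz.
42.54 MHz mod fs = 2.94 MHz.
2.94 MHz ≤ fs/2 = 9.9 MHz, appears at 2.94 MHz.
16.86 MHz and 42.54 MHz both map to 2.94 MHz.

16.86 MHz, 42.54 MHz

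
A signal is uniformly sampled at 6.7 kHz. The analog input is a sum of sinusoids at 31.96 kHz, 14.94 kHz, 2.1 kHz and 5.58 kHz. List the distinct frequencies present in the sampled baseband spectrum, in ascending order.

fs/2 = 3.35 kHz.
31.96 kHz mod fs = 5.16 kHz.
5.16 kHz > fs/2 = 3.35 kHz, folds to fs − 5.16 kHz = 1.54 kHz.
14.94 kHz mod fs = 1.54 kHz.
1.54 kHz ≤ fs/2 = 3.35 kHz, appears at 1.54 kHz.
2.1 kHz ≤ fs/2 = 3.35 kHz, passes unchanged.
5.58 kHz > fs/2 = 3.35 kHz, folds to fs − 5.58 kHz = 1.12 kHz.
Distinct values: {1.12 kHz, 1.54 kHz, 2.1 kHz}.

1.12 kHz, 1.54 kHz, 2.1 kHz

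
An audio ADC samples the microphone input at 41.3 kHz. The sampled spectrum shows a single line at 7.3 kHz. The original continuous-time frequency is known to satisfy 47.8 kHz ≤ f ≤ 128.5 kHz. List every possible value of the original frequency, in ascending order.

48.6 kHz, 75.3 kHz, 89.9 kHz, 116.6 kHz

Frequencies that alias to 7.3 kHz are k·fs ± 7.3 kHz for integer k ≥ 0.
k=0: 7.3 kHz.
k=1: 34 kHz, 48.6 kHz.
k=2: 75.3 kHz, 89.9 kHz.
k=3: 116.6 kHz, 131.2 kHz.
k=4: 157.9 kHz, 172.5 kHz.
Within [47.8 kHz, 128.5 kHz]: 48.6 kHz, 75.3 kHz, 89.9 kHz, 116.6 kHz.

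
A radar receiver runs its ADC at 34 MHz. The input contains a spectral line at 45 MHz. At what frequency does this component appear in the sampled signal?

45 MHz mod fs = 11 MHz.
11 MHz ≤ fs/2 = 17 MHz, appears at 11 MHz.

11 MHz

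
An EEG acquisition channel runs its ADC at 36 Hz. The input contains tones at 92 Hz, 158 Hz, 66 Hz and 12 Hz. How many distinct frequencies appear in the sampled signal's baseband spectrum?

fs/2 = 18 Hz.
92 Hz mod fs = 20 Hz.
20 Hz > fs/2 = 18 Hz, folds to fs − 20 Hz = 16 Hz.
158 Hz mod fs = 14 Hz.
14 Hz ≤ fs/2 = 18 Hz, appears at 14 Hz.
66 Hz mod fs = 30 Hz.
30 Hz > fs/2 = 18 Hz, folds to fs − 30 Hz = 6 Hz.
12 Hz ≤ fs/2 = 18 Hz, passes unchanged.
Distinct values: {6 Hz, 12 Hz, 14 Hz, 16 Hz} → 4.

4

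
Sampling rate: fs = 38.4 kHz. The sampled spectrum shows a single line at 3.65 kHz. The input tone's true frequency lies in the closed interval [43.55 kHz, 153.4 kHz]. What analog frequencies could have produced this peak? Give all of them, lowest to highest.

73.15 kHz, 80.45 kHz, 111.55 kHz, 118.85 kHz, 149.95 kHz

Frequencies that alias to 3.65 kHz are k·fs ± 3.65 kHz for integer k ≥ 0.
k=0: 3.65 kHz.
k=1: 34.75 kHz, 42.05 kHz.
k=2: 73.15 kHz, 80.45 kHz.
k=3: 111.55 kHz, 118.85 kHz.
k=4: 149.95 kHz, 157.25 kHz.
k=5: 188.35 kHz, 195.65 kHz.
Within [43.55 kHz, 153.4 kHz]: 73.15 kHz, 80.45 kHz, 111.55 kHz, 118.85 kHz, 149.95 kHz.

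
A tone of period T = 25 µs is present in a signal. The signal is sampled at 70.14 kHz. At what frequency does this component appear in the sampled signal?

T = 25 µs → f = 1/T = 40 kHz.
40 kHz > fs/2 = 35.07 kHz, folds to fs − 40 kHz = 30.14 kHz.

30.14 kHz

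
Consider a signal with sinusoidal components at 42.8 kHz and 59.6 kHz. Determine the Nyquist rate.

119.2 kHz

Highest-frequency component: 59.6 kHz.
Nyquist rate = 2 × 59.6 kHz = 119.2 kHz.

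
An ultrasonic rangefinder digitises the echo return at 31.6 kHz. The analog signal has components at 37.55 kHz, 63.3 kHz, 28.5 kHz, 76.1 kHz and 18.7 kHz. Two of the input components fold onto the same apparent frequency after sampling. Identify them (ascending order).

18.7 kHz, 76.1 kHz

fs/2 = 15.8 kHz.
37.55 kHz mod fs = 5.95 kHz.
5.95 kHz ≤ fs/2 = 15.8 kHz, appears at 5.95 kHz.
63.3 kHz mod fs = 0.1 kHz.
0.1 kHz ≤ fs/2 = 15.8 kHz, appears at 0.1 kHz.
28.5 kHz > fs/2 = 15.8 kHz, folds to fs − 28.5 kHz = 3.1 kHz.
76.1 kHz mod fs = 12.9 kHz.
12.9 kHz ≤ fs/2 = 15.8 kHz, appears at 12.9 kHz.
18.7 kHz > fs/2 = 15.8 kHz, folds to fs − 18.7 kHz = 12.9 kHz.
18.7 kHz and 76.1 kHz both map to 12.9 kHz.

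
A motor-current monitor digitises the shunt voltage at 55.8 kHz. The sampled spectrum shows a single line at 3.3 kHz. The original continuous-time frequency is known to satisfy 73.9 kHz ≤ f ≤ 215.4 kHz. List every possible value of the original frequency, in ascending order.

Frequencies that alias to 3.3 kHz are k·fs ± 3.3 kHz for integer k ≥ 0.
k=0: 3.3 kHz.
k=1: 52.5 kHz, 59.1 kHz.
k=2: 108.3 kHz, 114.9 kHz.
k=3: 164.1 kHz, 170.7 kHz.
k=4: 219.9 kHz, 226.5 kHz.
Within [73.9 kHz, 215.4 kHz]: 108.3 kHz, 114.9 kHz, 164.1 kHz, 170.7 kHz.

108.3 kHz, 114.9 kHz, 164.1 kHz, 170.7 kHz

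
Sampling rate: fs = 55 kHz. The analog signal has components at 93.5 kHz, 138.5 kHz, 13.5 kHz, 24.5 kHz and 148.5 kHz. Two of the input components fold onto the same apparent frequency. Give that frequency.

16.5 kHz

fs/2 = 27.5 kHz.
93.5 kHz mod fs = 38.5 kHz.
38.5 kHz > fs/2 = 27.5 kHz, folds to fs − 38.5 kHz = 16.5 kHz.
138.5 kHz mod fs = 28.5 kHz.
28.5 kHz > fs/2 = 27.5 kHz, folds to fs − 28.5 kHz = 26.5 kHz.
13.5 kHz ≤ fs/2 = 27.5 kHz, passes unchanged.
24.5 kHz ≤ fs/2 = 27.5 kHz, passes unchanged.
148.5 kHz mod fs = 38.5 kHz.
38.5 kHz > fs/2 = 27.5 kHz, folds to fs − 38.5 kHz = 16.5 kHz.
93.5 kHz and 148.5 kHz both map to 16.5 kHz.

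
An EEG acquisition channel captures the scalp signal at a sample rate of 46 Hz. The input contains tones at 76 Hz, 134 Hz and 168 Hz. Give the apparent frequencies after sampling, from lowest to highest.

fs/2 = 23 Hz.
76 Hz mod fs = 30 Hz.
30 Hz > fs/2 = 23 Hz, folds to fs − 30 Hz = 16 Hz.
134 Hz mod fs = 42 Hz.
42 Hz > fs/2 = 23 Hz, folds to fs − 42 Hz = 4 Hz.
168 Hz mod fs = 30 Hz.
30 Hz > fs/2 = 23 Hz, folds to fs − 30 Hz = 16 Hz.
Distinct values: {4 Hz, 16 Hz}.

4 Hz, 16 Hz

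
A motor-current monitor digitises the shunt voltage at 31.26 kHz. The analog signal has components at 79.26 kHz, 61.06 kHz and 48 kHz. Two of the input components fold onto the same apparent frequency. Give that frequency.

14.52 kHz

fs/2 = 15.63 kHz.
79.26 kHz mod fs = 16.74 kHz.
16.74 kHz > fs/2 = 15.63 kHz, folds to fs − 16.74 kHz = 14.52 kHz.
61.06 kHz mod fs = 29.8 kHz.
29.8 kHz > fs/2 = 15.63 kHz, folds to fs − 29.8 kHz = 1.46 kHz.
48 kHz mod fs = 16.74 kHz.
16.74 kHz > fs/2 = 15.63 kHz, folds to fs − 16.74 kHz = 14.52 kHz.
48 kHz and 79.26 kHz both map to 14.52 kHz.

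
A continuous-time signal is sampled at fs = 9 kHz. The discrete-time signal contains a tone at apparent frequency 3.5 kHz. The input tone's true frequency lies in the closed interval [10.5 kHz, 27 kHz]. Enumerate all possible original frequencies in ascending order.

Frequencies that alias to 3.5 kHz are k·fs ± 3.5 kHz for integer k ≥ 0.
k=0: 3.5 kHz.
k=1: 5.5 kHz, 12.5 kHz.
k=2: 14.5 kHz, 21.5 kHz.
k=3: 23.5 kHz, 30.5 kHz.
k=4: 32.5 kHz, 39.5 kHz.
Within [10.5 kHz, 27 kHz]: 12.5 kHz, 14.5 kHz, 21.5 kHz, 23.5 kHz.

12.5 kHz, 14.5 kHz, 21.5 kHz, 23.5 kHz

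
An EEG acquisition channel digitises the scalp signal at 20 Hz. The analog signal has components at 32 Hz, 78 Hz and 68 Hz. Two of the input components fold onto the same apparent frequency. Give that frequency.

fs/2 = 10 Hz.
32 Hz mod fs = 12 Hz.
12 Hz > fs/2 = 10 Hz, folds to fs − 12 Hz = 8 Hz.
78 Hz mod fs = 18 Hz.
18 Hz > fs/2 = 10 Hz, folds to fs − 18 Hz = 2 Hz.
68 Hz mod fs = 8 Hz.
8 Hz ≤ fs/2 = 10 Hz, appears at 8 Hz.
32 Hz and 68 Hz both map to 8 Hz.

8 Hz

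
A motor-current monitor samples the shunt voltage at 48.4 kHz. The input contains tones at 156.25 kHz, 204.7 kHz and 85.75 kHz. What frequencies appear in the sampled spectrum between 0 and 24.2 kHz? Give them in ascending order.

fs/2 = 24.2 kHz.
156.25 kHz mod fs = 11.05 kHz.
11.05 kHz ≤ fs/2 = 24.2 kHz, appears at 11.05 kHz.
204.7 kHz mod fs = 11.1 kHz.
11.1 kHz ≤ fs/2 = 24.2 kHz, appears at 11.1 kHz.
85.75 kHz mod fs = 37.35 kHz.
37.35 kHz > fs/2 = 24.2 kHz, folds to fs − 37.35 kHz = 11.05 kHz.
Distinct values: {11.05 kHz, 11.1 kHz}.

11.05 kHz, 11.1 kHz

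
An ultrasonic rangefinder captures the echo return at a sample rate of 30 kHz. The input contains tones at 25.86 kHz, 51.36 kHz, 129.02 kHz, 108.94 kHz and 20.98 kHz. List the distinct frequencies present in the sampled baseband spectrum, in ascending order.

4.14 kHz, 8.64 kHz, 9.02 kHz, 11.06 kHz

fs/2 = 15 kHz.
25.86 kHz > fs/2 = 15 kHz, folds to fs − 25.86 kHz = 4.14 kHz.
51.36 kHz mod fs = 21.36 kHz.
21.36 kHz > fs/2 = 15 kHz, folds to fs − 21.36 kHz = 8.64 kHz.
129.02 kHz mod fs = 9.02 kHz.
9.02 kHz ≤ fs/2 = 15 kHz, appears at 9.02 kHz.
108.94 kHz mod fs = 18.94 kHz.
18.94 kHz > fs/2 = 15 kHz, folds to fs − 18.94 kHz = 11.06 kHz.
20.98 kHz > fs/2 = 15 kHz, folds to fs − 20.98 kHz = 9.02 kHz.
Distinct values: {4.14 kHz, 8.64 kHz, 9.02 kHz, 11.06 kHz}.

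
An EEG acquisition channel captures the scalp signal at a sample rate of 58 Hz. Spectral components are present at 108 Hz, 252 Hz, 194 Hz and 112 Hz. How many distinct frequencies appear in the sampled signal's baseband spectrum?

fs/2 = 29 Hz.
108 Hz mod fs = 50 Hz.
50 Hz > fs/2 = 29 Hz, folds to fs − 50 Hz = 8 Hz.
252 Hz mod fs = 20 Hz.
20 Hz ≤ fs/2 = 29 Hz, appears at 20 Hz.
194 Hz mod fs = 20 Hz.
20 Hz ≤ fs/2 = 29 Hz, appears at 20 Hz.
112 Hz mod fs = 54 Hz.
54 Hz > fs/2 = 29 Hz, folds to fs − 54 Hz = 4 Hz.
Distinct values: {4 Hz, 8 Hz, 20 Hz} → 3.

3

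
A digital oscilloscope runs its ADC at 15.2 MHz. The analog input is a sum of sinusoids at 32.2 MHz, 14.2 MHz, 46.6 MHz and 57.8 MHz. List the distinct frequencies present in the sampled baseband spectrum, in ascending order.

fs/2 = 7.6 MHz.
32.2 MHz mod fs = 1.8 MHz.
1.8 MHz ≤ fs/2 = 7.6 MHz, appears at 1.8 MHz.
14.2 MHz > fs/2 = 7.6 MHz, folds to fs − 14.2 MHz = 1 MHz.
46.6 MHz mod fs = 1 MHz.
1 MHz ≤ fs/2 = 7.6 MHz, appears at 1 MHz.
57.8 MHz mod fs = 12.2 MHz.
12.2 MHz > fs/2 = 7.6 MHz, folds to fs − 12.2 MHz = 3 MHz.
Distinct values: {1 MHz, 1.8 MHz, 3 MHz}.

1 MHz, 1.8 MHz, 3 MHz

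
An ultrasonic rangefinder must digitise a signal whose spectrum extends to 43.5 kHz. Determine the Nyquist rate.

87 kHz

Nyquist rate = 2 × 43.5 kHz = 87 kHz.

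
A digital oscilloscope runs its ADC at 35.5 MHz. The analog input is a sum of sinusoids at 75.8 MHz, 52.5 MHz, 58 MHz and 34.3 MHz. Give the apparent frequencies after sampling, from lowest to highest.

fs/2 = 17.75 MHz.
75.8 MHz mod fs = 4.8 MHz.
4.8 MHz ≤ fs/2 = 17.75 MHz, appears at 4.8 MHz.
52.5 MHz mod fs = 17 MHz.
17 MHz ≤ fs/2 = 17.75 MHz, appears at 17 MHz.
58 MHz mod fs = 22.5 MHz.
22.5 MHz > fs/2 = 17.75 MHz, folds to fs − 22.5 MHz = 13 MHz.
34.3 MHz > fs/2 = 17.75 MHz, folds to fs − 34.3 MHz = 1.2 MHz.
Distinct values: {1.2 MHz, 4.8 MHz, 13 MHz, 17 MHz}.

1.2 MHz, 4.8 MHz, 13 MHz, 17 MHz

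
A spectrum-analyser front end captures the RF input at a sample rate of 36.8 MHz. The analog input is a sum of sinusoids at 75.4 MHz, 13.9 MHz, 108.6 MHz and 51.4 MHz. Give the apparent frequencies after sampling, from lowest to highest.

1.8 MHz, 13.9 MHz, 14.6 MHz

fs/2 = 18.4 MHz.
75.4 MHz mod fs = 1.8 MHz.
1.8 MHz ≤ fs/2 = 18.4 MHz, appears at 1.8 MHz.
13.9 MHz ≤ fs/2 = 18.4 MHz, passes unchanged.
108.6 MHz mod fs = 35 MHz.
35 MHz > fs/2 = 18.4 MHz, folds to fs − 35 MHz = 1.8 MHz.
51.4 MHz mod fs = 14.6 MHz.
14.6 MHz ≤ fs/2 = 18.4 MHz, appears at 14.6 MHz.
Distinct values: {1.8 MHz, 13.9 MHz, 14.6 MHz}.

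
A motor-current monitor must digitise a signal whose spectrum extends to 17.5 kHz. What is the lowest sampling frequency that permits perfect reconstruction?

Nyquist rate = 2 × 17.5 kHz = 35 kHz.

35 kHz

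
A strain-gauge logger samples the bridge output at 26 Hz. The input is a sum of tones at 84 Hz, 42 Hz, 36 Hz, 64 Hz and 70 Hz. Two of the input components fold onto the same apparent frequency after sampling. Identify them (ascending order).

36 Hz, 42 Hz

fs/2 = 13 Hz.
84 Hz mod fs = 6 Hz.
6 Hz ≤ fs/2 = 13 Hz, appears at 6 Hz.
42 Hz mod fs = 16 Hz.
16 Hz > fs/2 = 13 Hz, folds to fs − 16 Hz = 10 Hz.
36 Hz mod fs = 10 Hz.
10 Hz ≤ fs/2 = 13 Hz, appears at 10 Hz.
64 Hz mod fs = 12 Hz.
12 Hz ≤ fs/2 = 13 Hz, appears at 12 Hz.
70 Hz mod fs = 18 Hz.
18 Hz > fs/2 = 13 Hz, folds to fs − 18 Hz = 8 Hz.
36 Hz and 42 Hz both map to 10 Hz.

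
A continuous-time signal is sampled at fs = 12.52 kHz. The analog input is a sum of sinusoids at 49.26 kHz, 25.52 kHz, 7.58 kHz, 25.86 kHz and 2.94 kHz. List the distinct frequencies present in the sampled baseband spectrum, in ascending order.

fs/2 = 6.26 kHz.
49.26 kHz mod fs = 11.7 kHz.
11.7 kHz > fs/2 = 6.26 kHz, folds to fs − 11.7 kHz = 0.82 kHz.
25.52 kHz mod fs = 0.48 kHz.
0.48 kHz ≤ fs/2 = 6.26 kHz, appears at 0.48 kHz.
7.58 kHz > fs/2 = 6.26 kHz, folds to fs − 7.58 kHz = 4.94 kHz.
25.86 kHz mod fs = 0.82 kHz.
0.82 kHz ≤ fs/2 = 6.26 kHz, appears at 0.82 kHz.
2.94 kHz ≤ fs/2 = 6.26 kHz, passes unchanged.
Distinct values: {0.48 kHz, 0.82 kHz, 2.94 kHz, 4.94 kHz}.

0.48 kHz, 0.82 kHz, 2.94 kHz, 4.94 kHz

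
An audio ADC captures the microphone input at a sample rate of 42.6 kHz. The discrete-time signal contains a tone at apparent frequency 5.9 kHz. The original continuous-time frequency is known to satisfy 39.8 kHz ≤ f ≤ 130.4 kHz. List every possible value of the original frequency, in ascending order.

48.5 kHz, 79.3 kHz, 91.1 kHz, 121.9 kHz

Frequencies that alias to 5.9 kHz are k·fs ± 5.9 kHz for integer k ≥ 0.
k=0: 5.9 kHz.
k=1: 36.7 kHz, 48.5 kHz.
k=2: 79.3 kHz, 91.1 kHz.
k=3: 121.9 kHz, 133.7 kHz.
k=4: 164.5 kHz, 176.3 kHz.
Within [39.8 kHz, 130.4 kHz]: 48.5 kHz, 79.3 kHz, 91.1 kHz, 121.9 kHz.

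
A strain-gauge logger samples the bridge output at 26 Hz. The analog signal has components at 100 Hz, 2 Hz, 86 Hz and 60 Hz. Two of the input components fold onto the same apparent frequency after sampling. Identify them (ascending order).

fs/2 = 13 Hz.
100 Hz mod fs = 22 Hz.
22 Hz > fs/2 = 13 Hz, folds to fs − 22 Hz = 4 Hz.
2 Hz ≤ fs/2 = 13 Hz, passes unchanged.
86 Hz mod fs = 8 Hz.
8 Hz ≤ fs/2 = 13 Hz, appears at 8 Hz.
60 Hz mod fs = 8 Hz.
8 Hz ≤ fs/2 = 13 Hz, appears at 8 Hz.
60 Hz and 86 Hz both map to 8 Hz.

60 Hz, 86 Hz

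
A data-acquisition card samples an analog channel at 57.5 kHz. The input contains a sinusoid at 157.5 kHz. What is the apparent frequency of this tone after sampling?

15 kHz

157.5 kHz mod fs = 42.5 kHz.
42.5 kHz > fs/2 = 28.75 kHz, folds to fs − 42.5 kHz = 15 kHz.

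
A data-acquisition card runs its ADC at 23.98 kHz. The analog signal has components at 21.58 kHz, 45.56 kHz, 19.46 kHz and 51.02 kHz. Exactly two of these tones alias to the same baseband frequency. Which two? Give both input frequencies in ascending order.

fs/2 = 11.99 kHz.
21.58 kHz > fs/2 = 11.99 kHz, folds to fs − 21.58 kHz = 2.4 kHz.
45.56 kHz mod fs = 21.58 kHz.
21.58 kHz > fs/2 = 11.99 kHz, folds to fs − 21.58 kHz = 2.4 kHz.
19.46 kHz > fs/2 = 11.99 kHz, folds to fs − 19.46 kHz = 4.52 kHz.
51.02 kHz mod fs = 3.06 kHz.
3.06 kHz ≤ fs/2 = 11.99 kHz, appears at 3.06 kHz.
21.58 kHz and 45.56 kHz both map to 2.4 kHz.

21.58 kHz, 45.56 kHz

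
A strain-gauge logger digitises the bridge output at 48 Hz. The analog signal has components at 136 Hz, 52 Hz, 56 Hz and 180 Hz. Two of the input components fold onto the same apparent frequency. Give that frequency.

fs/2 = 24 Hz.
136 Hz mod fs = 40 Hz.
40 Hz > fs/2 = 24 Hz, folds to fs − 40 Hz = 8 Hz.
52 Hz mod fs = 4 Hz.
4 Hz ≤ fs/2 = 24 Hz, appears at 4 Hz.
56 Hz mod fs = 8 Hz.
8 Hz ≤ fs/2 = 24 Hz, appears at 8 Hz.
180 Hz mod fs = 36 Hz.
36 Hz > fs/2 = 24 Hz, folds to fs − 36 Hz = 12 Hz.
56 Hz and 136 Hz both map to 8 Hz.

8 Hz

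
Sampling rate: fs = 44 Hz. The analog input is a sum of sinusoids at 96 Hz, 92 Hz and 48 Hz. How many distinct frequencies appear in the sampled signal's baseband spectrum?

fs/2 = 22 Hz.
96 Hz mod fs = 8 Hz.
8 Hz ≤ fs/2 = 22 Hz, appears at 8 Hz.
92 Hz mod fs = 4 Hz.
4 Hz ≤ fs/2 = 22 Hz, appears at 4 Hz.
48 Hz mod fs = 4 Hz.
4 Hz ≤ fs/2 = 22 Hz, appears at 4 Hz.
Distinct values: {4 Hz, 8 Hz} → 2.

2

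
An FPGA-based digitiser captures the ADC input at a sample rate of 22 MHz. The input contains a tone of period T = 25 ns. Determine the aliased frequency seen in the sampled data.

4 MHz

T = 25 ns → f = 1/T = 40 MHz.
40 MHz mod fs = 18 MHz.
18 MHz > fs/2 = 11 MHz, folds to fs − 18 MHz = 4 MHz.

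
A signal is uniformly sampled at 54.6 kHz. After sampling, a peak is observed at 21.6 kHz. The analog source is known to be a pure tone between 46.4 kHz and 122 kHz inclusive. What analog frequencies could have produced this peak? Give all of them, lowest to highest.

Frequencies that alias to 21.6 kHz are k·fs ± 21.6 kHz for integer k ≥ 0.
k=0: 21.6 kHz.
k=1: 33 kHz, 76.2 kHz.
k=2: 87.6 kHz, 130.8 kHz.
k=3: 142.2 kHz, 185.4 kHz.
Within [46.4 kHz, 122 kHz]: 76.2 kHz, 87.6 kHz.

76.2 kHz, 87.6 kHz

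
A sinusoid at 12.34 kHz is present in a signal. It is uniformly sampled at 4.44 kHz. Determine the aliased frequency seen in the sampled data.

12.34 kHz mod fs = 3.46 kHz.
3.46 kHz > fs/2 = 2.22 kHz, folds to fs − 3.46 kHz = 0.98 kHz.

0.98 kHz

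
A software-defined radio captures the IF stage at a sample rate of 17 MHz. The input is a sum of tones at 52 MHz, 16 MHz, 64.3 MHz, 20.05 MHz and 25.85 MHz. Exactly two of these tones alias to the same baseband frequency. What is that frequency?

1 MHz

fs/2 = 8.5 MHz.
52 MHz mod fs = 1 MHz.
1 MHz ≤ fs/2 = 8.5 MHz, appears at 1 MHz.
16 MHz > fs/2 = 8.5 MHz, folds to fs − 16 MHz = 1 MHz.
64.3 MHz mod fs = 13.3 MHz.
13.3 MHz > fs/2 = 8.5 MHz, folds to fs − 13.3 MHz = 3.7 MHz.
20.05 MHz mod fs = 3.05 MHz.
3.05 MHz ≤ fs/2 = 8.5 MHz, appears at 3.05 MHz.
25.85 MHz mod fs = 8.85 MHz.
8.85 MHz > fs/2 = 8.5 MHz, folds to fs − 8.85 MHz = 8.15 MHz.
16 MHz and 52 MHz both map to 1 MHz.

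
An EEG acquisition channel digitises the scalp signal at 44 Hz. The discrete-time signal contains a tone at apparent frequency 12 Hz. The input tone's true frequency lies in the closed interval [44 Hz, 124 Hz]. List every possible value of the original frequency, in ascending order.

Frequencies that alias to 12 Hz are k·fs ± 12 Hz for integer k ≥ 0.
k=0: 12 Hz.
k=1: 32 Hz, 56 Hz.
k=2: 76 Hz, 100 Hz.
k=3: 120 Hz, 144 Hz.
k=4: 164 Hz, 188 Hz.
Within [44 Hz, 124 Hz]: 56 Hz, 76 Hz, 100 Hz, 120 Hz.

56 Hz, 76 Hz, 100 Hz, 120 Hz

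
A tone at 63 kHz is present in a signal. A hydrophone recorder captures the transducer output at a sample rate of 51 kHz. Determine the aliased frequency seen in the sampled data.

63 kHz mod fs = 12 kHz.
12 kHz ≤ fs/2 = 25.5 kHz, appears at 12 kHz.

12 kHz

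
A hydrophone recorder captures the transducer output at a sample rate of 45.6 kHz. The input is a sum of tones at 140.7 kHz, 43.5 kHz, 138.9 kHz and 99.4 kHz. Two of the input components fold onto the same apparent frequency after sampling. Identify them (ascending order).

43.5 kHz, 138.9 kHz

fs/2 = 22.8 kHz.
140.7 kHz mod fs = 3.9 kHz.
3.9 kHz ≤ fs/2 = 22.8 kHz, appears at 3.9 kHz.
43.5 kHz > fs/2 = 22.8 kHz, folds to fs − 43.5 kHz = 2.1 kHz.
138.9 kHz mod fs = 2.1 kHz.
2.1 kHz ≤ fs/2 = 22.8 kHz, appears at 2.1 kHz.
99.4 kHz mod fs = 8.2 kHz.
8.2 kHz ≤ fs/2 = 22.8 kHz, appears at 8.2 kHz.
43.5 kHz and 138.9 kHz both map to 2.1 kHz.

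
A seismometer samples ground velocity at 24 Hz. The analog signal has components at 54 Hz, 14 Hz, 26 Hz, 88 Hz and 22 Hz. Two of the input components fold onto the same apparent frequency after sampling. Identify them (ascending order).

fs/2 = 12 Hz.
54 Hz mod fs = 6 Hz.
6 Hz ≤ fs/2 = 12 Hz, appears at 6 Hz.
14 Hz > fs/2 = 12 Hz, folds to fs − 14 Hz = 10 Hz.
26 Hz mod fs = 2 Hz.
2 Hz ≤ fs/2 = 12 Hz, appears at 2 Hz.
88 Hz mod fs = 16 Hz.
16 Hz > fs/2 = 12 Hz, folds to fs − 16 Hz = 8 Hz.
22 Hz > fs/2 = 12 Hz, folds to fs − 22 Hz = 2 Hz.
22 Hz and 26 Hz both map to 2 Hz.

22 Hz, 26 Hz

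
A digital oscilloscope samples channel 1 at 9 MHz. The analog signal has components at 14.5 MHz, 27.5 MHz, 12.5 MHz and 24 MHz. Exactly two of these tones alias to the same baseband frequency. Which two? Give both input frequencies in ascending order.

fs/2 = 4.5 MHz.
14.5 MHz mod fs = 5.5 MHz.
5.5 MHz > fs/2 = 4.5 MHz, folds to fs − 5.5 MHz = 3.5 MHz.
27.5 MHz mod fs = 0.5 MHz.
0.5 MHz ≤ fs/2 = 4.5 MHz, appears at 0.5 MHz.
12.5 MHz mod fs = 3.5 MHz.
3.5 MHz ≤ fs/2 = 4.5 MHz, appears at 3.5 MHz.
24 MHz mod fs = 6 MHz.
6 MHz > fs/2 = 4.5 MHz, folds to fs − 6 MHz = 3 MHz.
12.5 MHz and 14.5 MHz both map to 3.5 MHz.

12.5 MHz, 14.5 MHz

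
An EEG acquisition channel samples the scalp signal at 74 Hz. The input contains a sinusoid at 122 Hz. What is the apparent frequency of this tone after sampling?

122 Hz mod fs = 48 Hz.
48 Hz > fs/2 = 37 Hz, folds to fs − 48 Hz = 26 Hz.

26 Hz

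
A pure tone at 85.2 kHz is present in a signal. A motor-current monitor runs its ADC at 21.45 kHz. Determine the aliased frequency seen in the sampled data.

85.2 kHz mod fs = 20.85 kHz.
20.85 kHz > fs/2 = 10.725 kHz, folds to fs − 20.85 kHz = 0.6 kHz.

0.6 kHz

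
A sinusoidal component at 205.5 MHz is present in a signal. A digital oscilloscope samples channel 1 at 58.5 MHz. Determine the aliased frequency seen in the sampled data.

205.5 MHz mod fs = 30 MHz.
30 MHz > fs/2 = 29.25 MHz, folds to fs − 30 MHz = 28.5 MHz.

28.5 MHz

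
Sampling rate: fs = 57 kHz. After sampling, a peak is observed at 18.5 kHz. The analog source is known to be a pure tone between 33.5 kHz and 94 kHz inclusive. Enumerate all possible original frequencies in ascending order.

Frequencies that alias to 18.5 kHz are k·fs ± 18.5 kHz for integer k ≥ 0.
k=0: 18.5 kHz.
k=1: 38.5 kHz, 75.5 kHz.
k=2: 95.5 kHz, 132.5 kHz.
Within [33.5 kHz, 94 kHz]: 38.5 kHz, 75.5 kHz.

38.5 kHz, 75.5 kHz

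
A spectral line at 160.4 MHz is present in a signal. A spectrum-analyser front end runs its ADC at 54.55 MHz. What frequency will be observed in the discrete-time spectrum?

3.25 MHz

160.4 MHz mod fs = 51.3 MHz.
51.3 MHz > fs/2 = 27.275 MHz, folds to fs − 51.3 MHz = 3.25 MHz.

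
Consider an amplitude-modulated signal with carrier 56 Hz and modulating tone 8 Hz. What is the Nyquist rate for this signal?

128 Hz

AM sidebands sit at fc ± fm = 48 Hz and 64 Hz.
Highest-frequency component: 64 Hz.
Nyquist rate = 2 × 64 Hz = 128 Hz.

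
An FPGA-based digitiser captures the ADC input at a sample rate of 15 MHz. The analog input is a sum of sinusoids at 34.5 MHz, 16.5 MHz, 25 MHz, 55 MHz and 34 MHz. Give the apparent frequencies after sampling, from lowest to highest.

fs/2 = 7.5 MHz.
34.5 MHz mod fs = 4.5 MHz.
4.5 MHz ≤ fs/2 = 7.5 MHz, appears at 4.5 MHz.
16.5 MHz mod fs = 1.5 MHz.
1.5 MHz ≤ fs/2 = 7.5 MHz, appears at 1.5 MHz.
25 MHz mod fs = 10 MHz.
10 MHz > fs/2 = 7.5 MHz, folds to fs − 10 MHz = 5 MHz.
55 MHz mod fs = 10 MHz.
10 MHz > fs/2 = 7.5 MHz, folds to fs − 10 MHz = 5 MHz.
34 MHz mod fs = 4 MHz.
4 MHz ≤ fs/2 = 7.5 MHz, appears at 4 MHz.
Distinct values: {1.5 MHz, 4 MHz, 4.5 MHz, 5 MHz}.

1.5 MHz, 4 MHz, 4.5 MHz, 5 MHz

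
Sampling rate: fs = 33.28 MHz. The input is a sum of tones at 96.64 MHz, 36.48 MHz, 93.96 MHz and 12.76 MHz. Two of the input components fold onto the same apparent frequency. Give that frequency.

fs/2 = 16.64 MHz.
96.64 MHz mod fs = 30.08 MHz.
30.08 MHz > fs/2 = 16.64 MHz, folds to fs − 30.08 MHz = 3.2 MHz.
36.48 MHz mod fs = 3.2 MHz.
3.2 MHz ≤ fs/2 = 16.64 MHz, appears at 3.2 MHz.
93.96 MHz mod fs = 27.4 MHz.
27.4 MHz > fs/2 = 16.64 MHz, folds to fs − 27.4 MHz = 5.88 MHz.
12.76 MHz ≤ fs/2 = 16.64 MHz, passes unchanged.
36.48 MHz and 96.64 MHz both map to 3.2 MHz.

3.2 MHz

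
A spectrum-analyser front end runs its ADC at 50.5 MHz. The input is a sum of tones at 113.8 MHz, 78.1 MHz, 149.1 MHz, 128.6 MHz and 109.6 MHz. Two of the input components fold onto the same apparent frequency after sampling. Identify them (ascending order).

78.1 MHz, 128.6 MHz

fs/2 = 25.25 MHz.
113.8 MHz mod fs = 12.8 MHz.
12.8 MHz ≤ fs/2 = 25.25 MHz, appears at 12.8 MHz.
78.1 MHz mod fs = 27.6 MHz.
27.6 MHz > fs/2 = 25.25 MHz, folds to fs − 27.6 MHz = 22.9 MHz.
149.1 MHz mod fs = 48.1 MHz.
48.1 MHz > fs/2 = 25.25 MHz, folds to fs − 48.1 MHz = 2.4 MHz.
128.6 MHz mod fs = 27.6 MHz.
27.6 MHz > fs/2 = 25.25 MHz, folds to fs − 27.6 MHz = 22.9 MHz.
109.6 MHz mod fs = 8.6 MHz.
8.6 MHz ≤ fs/2 = 25.25 MHz, appears at 8.6 MHz.
78.1 MHz and 128.6 MHz both map to 22.9 MHz.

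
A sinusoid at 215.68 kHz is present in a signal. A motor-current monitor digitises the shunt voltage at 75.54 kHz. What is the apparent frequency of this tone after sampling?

10.94 kHz

215.68 kHz mod fs = 64.6 kHz.
64.6 kHz > fs/2 = 37.77 kHz, folds to fs − 64.6 kHz = 10.94 kHz.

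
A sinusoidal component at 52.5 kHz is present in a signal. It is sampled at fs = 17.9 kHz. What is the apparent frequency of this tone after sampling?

52.5 kHz mod fs = 16.7 kHz.
16.7 kHz > fs/2 = 8.95 kHz, folds to fs − 16.7 kHz = 1.2 kHz.

1.2 kHz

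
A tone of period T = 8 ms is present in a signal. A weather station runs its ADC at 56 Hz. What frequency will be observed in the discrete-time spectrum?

13 Hz

T = 8 ms → f = 1/T = 125 Hz.
125 Hz mod fs = 13 Hz.
13 Hz ≤ fs/2 = 28 Hz, appears at 13 Hz.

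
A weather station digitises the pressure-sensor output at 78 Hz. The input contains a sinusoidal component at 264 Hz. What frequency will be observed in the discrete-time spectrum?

264 Hz mod fs = 30 Hz.
30 Hz ≤ fs/2 = 39 Hz, appears at 30 Hz.

30 Hz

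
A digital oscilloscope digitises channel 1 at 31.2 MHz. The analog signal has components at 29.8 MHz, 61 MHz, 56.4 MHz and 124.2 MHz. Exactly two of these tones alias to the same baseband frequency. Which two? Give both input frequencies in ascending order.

29.8 MHz, 61 MHz

fs/2 = 15.6 MHz.
29.8 MHz > fs/2 = 15.6 MHz, folds to fs − 29.8 MHz = 1.4 MHz.
61 MHz mod fs = 29.8 MHz.
29.8 MHz > fs/2 = 15.6 MHz, folds to fs − 29.8 MHz = 1.4 MHz.
56.4 MHz mod fs = 25.2 MHz.
25.2 MHz > fs/2 = 15.6 MHz, folds to fs − 25.2 MHz = 6 MHz.
124.2 MHz mod fs = 30.6 MHz.
30.6 MHz > fs/2 = 15.6 MHz, folds to fs − 30.6 MHz = 0.6 MHz.
29.8 MHz and 61 MHz both map to 1.4 MHz.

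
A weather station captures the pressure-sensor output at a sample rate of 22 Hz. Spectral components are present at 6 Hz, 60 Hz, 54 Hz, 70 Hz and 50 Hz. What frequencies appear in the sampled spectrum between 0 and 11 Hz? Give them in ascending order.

4 Hz, 6 Hz, 10 Hz

fs/2 = 11 Hz.
6 Hz ≤ fs/2 = 11 Hz, passes unchanged.
60 Hz mod fs = 16 Hz.
16 Hz > fs/2 = 11 Hz, folds to fs − 16 Hz = 6 Hz.
54 Hz mod fs = 10 Hz.
10 Hz ≤ fs/2 = 11 Hz, appears at 10 Hz.
70 Hz mod fs = 4 Hz.
4 Hz ≤ fs/2 = 11 Hz, appears at 4 Hz.
50 Hz mod fs = 6 Hz.
6 Hz ≤ fs/2 = 11 Hz, appears at 6 Hz.
Distinct values: {4 Hz, 6 Hz, 10 Hz}.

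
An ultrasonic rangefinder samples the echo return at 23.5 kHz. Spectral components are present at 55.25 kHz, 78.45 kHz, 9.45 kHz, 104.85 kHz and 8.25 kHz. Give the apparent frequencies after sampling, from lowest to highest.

fs/2 = 11.75 kHz.
55.25 kHz mod fs = 8.25 kHz.
8.25 kHz ≤ fs/2 = 11.75 kHz, appears at 8.25 kHz.
78.45 kHz mod fs = 7.95 kHz.
7.95 kHz ≤ fs/2 = 11.75 kHz, appears at 7.95 kHz.
9.45 kHz ≤ fs/2 = 11.75 kHz, passes unchanged.
104.85 kHz mod fs = 10.85 kHz.
10.85 kHz ≤ fs/2 = 11.75 kHz, appears at 10.85 kHz.
8.25 kHz ≤ fs/2 = 11.75 kHz, passes unchanged.
Distinct values: {7.95 kHz, 8.25 kHz, 9.45 kHz, 10.85 kHz}.

7.95 kHz, 8.25 kHz, 9.45 kHz, 10.85 kHz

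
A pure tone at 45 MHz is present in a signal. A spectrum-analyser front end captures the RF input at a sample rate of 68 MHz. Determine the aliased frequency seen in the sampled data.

45 MHz > fs/2 = 34 MHz, folds to fs − 45 MHz = 23 MHz.

23 MHz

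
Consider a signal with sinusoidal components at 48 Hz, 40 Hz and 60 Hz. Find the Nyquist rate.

120 Hz

Highest-frequency component: 60 Hz.
Nyquist rate = 2 × 60 Hz = 120 Hz.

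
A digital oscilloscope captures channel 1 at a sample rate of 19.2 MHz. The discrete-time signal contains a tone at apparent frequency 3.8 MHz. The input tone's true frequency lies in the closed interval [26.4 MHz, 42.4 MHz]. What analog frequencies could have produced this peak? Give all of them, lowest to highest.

Frequencies that alias to 3.8 MHz are k·fs ± 3.8 MHz for integer k ≥ 0.
k=0: 3.8 MHz.
k=1: 15.4 MHz, 23 MHz.
k=2: 34.6 MHz, 42.2 MHz.
k=3: 53.8 MHz, 61.4 MHz.
Within [26.4 MHz, 42.4 MHz]: 34.6 MHz, 42.2 MHz.

34.6 MHz, 42.2 MHz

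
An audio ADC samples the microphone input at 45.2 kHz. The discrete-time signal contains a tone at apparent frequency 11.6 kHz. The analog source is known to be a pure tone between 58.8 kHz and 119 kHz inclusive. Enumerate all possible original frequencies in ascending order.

78.8 kHz, 102 kHz

Frequencies that alias to 11.6 kHz are k·fs ± 11.6 kHz for integer k ≥ 0.
k=0: 11.6 kHz.
k=1: 33.6 kHz, 56.8 kHz.
k=2: 78.8 kHz, 102 kHz.
k=3: 124 kHz, 147.2 kHz.
Within [58.8 kHz, 119 kHz]: 78.8 kHz, 102 kHz.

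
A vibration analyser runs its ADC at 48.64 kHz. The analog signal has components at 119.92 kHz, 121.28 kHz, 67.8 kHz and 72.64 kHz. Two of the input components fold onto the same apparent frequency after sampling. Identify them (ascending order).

72.64 kHz, 121.28 kHz

fs/2 = 24.32 kHz.
119.92 kHz mod fs = 22.64 kHz.
22.64 kHz ≤ fs/2 = 24.32 kHz, appears at 22.64 kHz.
121.28 kHz mod fs = 24 kHz.
24 kHz ≤ fs/2 = 24.32 kHz, appears at 24 kHz.
67.8 kHz mod fs = 19.16 kHz.
19.16 kHz ≤ fs/2 = 24.32 kHz, appears at 19.16 kHz.
72.64 kHz mod fs = 24 kHz.
24 kHz ≤ fs/2 = 24.32 kHz, appears at 24 kHz.
72.64 kHz and 121.28 kHz both map to 24 kHz.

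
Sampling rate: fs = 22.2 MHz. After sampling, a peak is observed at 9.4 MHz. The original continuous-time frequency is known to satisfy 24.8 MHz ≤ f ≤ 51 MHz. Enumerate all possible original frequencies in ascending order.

31.6 MHz, 35 MHz

Frequencies that alias to 9.4 MHz are k·fs ± 9.4 MHz for integer k ≥ 0.
k=0: 9.4 MHz.
k=1: 12.8 MHz, 31.6 MHz.
k=2: 35 MHz, 53.8 MHz.
k=3: 57.2 MHz, 76 MHz.
Within [24.8 MHz, 51 MHz]: 31.6 MHz, 35 MHz.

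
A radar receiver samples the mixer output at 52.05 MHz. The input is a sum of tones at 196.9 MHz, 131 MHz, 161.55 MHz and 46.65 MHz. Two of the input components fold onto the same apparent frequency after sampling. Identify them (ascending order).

fs/2 = 26.025 MHz.
196.9 MHz mod fs = 40.75 MHz.
40.75 MHz > fs/2 = 26.025 MHz, folds to fs − 40.75 MHz = 11.3 MHz.
131 MHz mod fs = 26.9 MHz.
26.9 MHz > fs/2 = 26.025 MHz, folds to fs − 26.9 MHz = 25.15 MHz.
161.55 MHz mod fs = 5.4 MHz.
5.4 MHz ≤ fs/2 = 26.025 MHz, appears at 5.4 MHz.
46.65 MHz > fs/2 = 26.025 MHz, folds to fs − 46.65 MHz = 5.4 MHz.
46.65 MHz and 161.55 MHz both map to 5.4 MHz.

46.65 MHz, 161.55 MHz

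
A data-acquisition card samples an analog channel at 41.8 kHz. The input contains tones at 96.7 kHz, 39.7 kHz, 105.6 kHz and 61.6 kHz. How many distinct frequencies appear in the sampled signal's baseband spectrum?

3

fs/2 = 20.9 kHz.
96.7 kHz mod fs = 13.1 kHz.
13.1 kHz ≤ fs/2 = 20.9 kHz, appears at 13.1 kHz.
39.7 kHz > fs/2 = 20.9 kHz, folds to fs − 39.7 kHz = 2.1 kHz.
105.6 kHz mod fs = 22 kHz.
22 kHz > fs/2 = 20.9 kHz, folds to fs − 22 kHz = 19.8 kHz.
61.6 kHz mod fs = 19.8 kHz.
19.8 kHz ≤ fs/2 = 20.9 kHz, appears at 19.8 kHz.
Distinct values: {2.1 kHz, 13.1 kHz, 19.8 kHz} → 3.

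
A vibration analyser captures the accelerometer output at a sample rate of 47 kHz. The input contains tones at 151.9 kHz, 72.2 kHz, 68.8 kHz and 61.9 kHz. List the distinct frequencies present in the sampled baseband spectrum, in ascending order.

fs/2 = 23.5 kHz.
151.9 kHz mod fs = 10.9 kHz.
10.9 kHz ≤ fs/2 = 23.5 kHz, appears at 10.9 kHz.
72.2 kHz mod fs = 25.2 kHz.
25.2 kHz > fs/2 = 23.5 kHz, folds to fs − 25.2 kHz = 21.8 kHz.
68.8 kHz mod fs = 21.8 kHz.
21.8 kHz ≤ fs/2 = 23.5 kHz, appears at 21.8 kHz.
61.9 kHz mod fs = 14.9 kHz.
14.9 kHz ≤ fs/2 = 23.5 kHz, appears at 14.9 kHz.
Distinct values: {10.9 kHz, 14.9 kHz, 21.8 kHz}.

10.9 kHz, 14.9 kHz, 21.8 kHz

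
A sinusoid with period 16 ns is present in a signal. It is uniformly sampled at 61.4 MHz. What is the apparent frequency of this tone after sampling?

T = 16 ns → f = 1/T = 62.5 MHz.
62.5 MHz mod fs = 1.1 MHz.
1.1 MHz ≤ fs/2 = 30.7 MHz, appears at 1.1 MHz.

1.1 MHz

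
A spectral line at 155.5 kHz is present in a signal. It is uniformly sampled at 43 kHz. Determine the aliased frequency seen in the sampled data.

16.5 kHz

155.5 kHz mod fs = 26.5 kHz.
26.5 kHz > fs/2 = 21.5 kHz, folds to fs − 26.5 kHz = 16.5 kHz.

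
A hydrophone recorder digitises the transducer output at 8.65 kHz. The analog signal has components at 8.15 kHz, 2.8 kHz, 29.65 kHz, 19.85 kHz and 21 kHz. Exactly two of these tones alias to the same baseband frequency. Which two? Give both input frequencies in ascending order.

21 kHz, 29.65 kHz

fs/2 = 4.325 kHz.
8.15 kHz > fs/2 = 4.325 kHz, folds to fs − 8.15 kHz = 0.5 kHz.
2.8 kHz ≤ fs/2 = 4.325 kHz, passes unchanged.
29.65 kHz mod fs = 3.7 kHz.
3.7 kHz ≤ fs/2 = 4.325 kHz, appears at 3.7 kHz.
19.85 kHz mod fs = 2.55 kHz.
2.55 kHz ≤ fs/2 = 4.325 kHz, appears at 2.55 kHz.
21 kHz mod fs = 3.7 kHz.
3.7 kHz ≤ fs/2 = 4.325 kHz, appears at 3.7 kHz.
21 kHz and 29.65 kHz both map to 3.7 kHz.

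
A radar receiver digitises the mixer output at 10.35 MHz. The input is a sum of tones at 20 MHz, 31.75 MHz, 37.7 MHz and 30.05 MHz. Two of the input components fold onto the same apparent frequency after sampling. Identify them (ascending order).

fs/2 = 5.175 MHz.
20 MHz mod fs = 9.65 MHz.
9.65 MHz > fs/2 = 5.175 MHz, folds to fs − 9.65 MHz = 0.7 MHz.
31.75 MHz mod fs = 0.7 MHz.
0.7 MHz ≤ fs/2 = 5.175 MHz, appears at 0.7 MHz.
37.7 MHz mod fs = 6.65 MHz.
6.65 MHz > fs/2 = 5.175 MHz, folds to fs − 6.65 MHz = 3.7 MHz.
30.05 MHz mod fs = 9.35 MHz.
9.35 MHz > fs/2 = 5.175 MHz, folds to fs − 9.35 MHz = 1 MHz.
20 MHz and 31.75 MHz both map to 0.7 MHz.

20 MHz, 31.75 MHz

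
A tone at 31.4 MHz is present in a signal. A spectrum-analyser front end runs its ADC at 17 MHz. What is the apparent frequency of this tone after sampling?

2.6 MHz

31.4 MHz mod fs = 14.4 MHz.
14.4 MHz > fs/2 = 8.5 MHz, folds to fs − 14.4 MHz = 2.6 MHz.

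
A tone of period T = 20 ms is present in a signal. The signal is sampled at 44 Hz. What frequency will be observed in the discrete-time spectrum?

6 Hz

T = 20 ms → f = 1/T = 50 Hz.
50 Hz mod fs = 6 Hz.
6 Hz ≤ fs/2 = 22 Hz, appears at 6 Hz.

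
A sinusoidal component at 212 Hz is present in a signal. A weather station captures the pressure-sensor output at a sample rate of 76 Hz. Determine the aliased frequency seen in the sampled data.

16 Hz

212 Hz mod fs = 60 Hz.
60 Hz > fs/2 = 38 Hz, folds to fs − 60 Hz = 16 Hz.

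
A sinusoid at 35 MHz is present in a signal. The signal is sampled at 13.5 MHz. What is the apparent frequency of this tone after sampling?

5.5 MHz

35 MHz mod fs = 8 MHz.
8 MHz > fs/2 = 6.75 MHz, folds to fs − 8 MHz = 5.5 MHz.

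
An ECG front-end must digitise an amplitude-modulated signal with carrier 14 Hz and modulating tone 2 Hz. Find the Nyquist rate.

AM sidebands sit at fc ± fm = 12 Hz and 16 Hz.
Highest-frequency component: 16 Hz.
Nyquist rate = 2 × 16 Hz = 32 Hz.

32 Hz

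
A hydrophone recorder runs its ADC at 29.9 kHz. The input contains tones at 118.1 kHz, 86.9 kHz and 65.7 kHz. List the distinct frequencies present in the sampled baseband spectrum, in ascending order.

fs/2 = 14.95 kHz.
118.1 kHz mod fs = 28.4 kHz.
28.4 kHz > fs/2 = 14.95 kHz, folds to fs − 28.4 kHz = 1.5 kHz.
86.9 kHz mod fs = 27.1 kHz.
27.1 kHz > fs/2 = 14.95 kHz, folds to fs − 27.1 kHz = 2.8 kHz.
65.7 kHz mod fs = 5.9 kHz.
5.9 kHz ≤ fs/2 = 14.95 kHz, appears at 5.9 kHz.
Distinct values: {1.5 kHz, 2.8 kHz, 5.9 kHz}.

1.5 kHz, 2.8 kHz, 5.9 kHz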